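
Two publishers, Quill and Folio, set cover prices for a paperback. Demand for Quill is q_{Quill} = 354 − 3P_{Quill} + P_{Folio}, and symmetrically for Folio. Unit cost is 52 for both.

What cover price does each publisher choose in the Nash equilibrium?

Quill's profit: π = (P_{Quill} − 52)(354 − 3P_{Quill} + P_{Folio}).
∂π/∂P_{Quill} = 510 − 6P_{Quill} + P_{Folio} = 0 ⇒ P_{Quill} = 85 + (1/6)P_{Folio}.
The game is symmetric, so in equilibrium P_{Folio} = P_{Quill}: the reaction function gives (5/6)P_{Quill} = 85, hence P_{Quill} = 102.

102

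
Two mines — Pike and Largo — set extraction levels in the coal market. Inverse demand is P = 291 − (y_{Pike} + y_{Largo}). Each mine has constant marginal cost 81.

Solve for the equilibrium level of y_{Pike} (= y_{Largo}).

Mine Pike's profit: π = y_{Pike}(291 − (y_{Pike} + y_{Largo})) − 81y_{Pike}.
∂π/∂y_{Pike} = 210 − 2y_{Pike} − y_{Largo} = 0, so y_{Pike} = 105 − 0.5y_{Largo}.
By symmetry y_{Largo} = y_{Pike}; substituting into the reaction function, 1.5y_{Pike} = 105 and y_{Pike} = 70.

70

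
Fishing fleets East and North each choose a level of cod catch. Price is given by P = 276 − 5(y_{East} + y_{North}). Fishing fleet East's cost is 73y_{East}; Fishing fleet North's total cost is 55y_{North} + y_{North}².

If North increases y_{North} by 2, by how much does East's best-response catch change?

-1

Fishing fleet East's profit: π = y_{East}(276 − 5(y_{East} + y_{North})) − 73y_{East}.
∂π/∂y_{East} = 203 − 10y_{East} − 5y_{North} = 0, so y_{East} = 20.3 − 0.5y_{North}.
The reaction-function slope is −0.5, so a 2-unit rise in y_{North} moves y_{East} by −0.5 × 2 = −1. East's best response falls — the actions are strategic substitutes.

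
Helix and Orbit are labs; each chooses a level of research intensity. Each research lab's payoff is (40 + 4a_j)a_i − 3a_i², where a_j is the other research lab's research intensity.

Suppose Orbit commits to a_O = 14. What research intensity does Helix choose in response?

16

Helix's payoff is (40 + 4a_O)a_H − 3a_H².
∂π/∂a_H = 40 + 4a_O − 6a_H = 0, so a_H = 20/3 + (2/3)a_O.
At a_O = 14: a_H = 20/3 + (2/3)·14 = 16.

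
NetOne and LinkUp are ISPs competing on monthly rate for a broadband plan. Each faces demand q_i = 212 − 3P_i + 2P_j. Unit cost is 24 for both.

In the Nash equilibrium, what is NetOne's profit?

6627

NetOne's profit: π = (P_{NetOne} − 24)(212 − 3P_{NetOne} + 2P_{LinkUp}).
∂π/∂P_{NetOne} = 284 − 6P_{NetOne} + 2P_{LinkUp} = 0 ⇒ P_{NetOne} = 142/3 + (1/3)P_{LinkUp}.
The game is symmetric, so in equilibrium P_{LinkUp} = P_{NetOne}: the reaction function gives (2/3)P_{NetOne} = 142/3, hence P_{NetOne} = 71.
q_{NetOne} = 212 − 3·71 + 2·71 = 141.
Profit = (71 − 24)·141 = 6627.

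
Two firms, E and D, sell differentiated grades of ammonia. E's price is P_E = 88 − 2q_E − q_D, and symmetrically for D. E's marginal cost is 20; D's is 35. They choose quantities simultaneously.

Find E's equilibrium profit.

426.32

Firm E's profit: π = q_E(88 − 2q_E − q_D) − 20q_E.
∂π/∂q_E = 68 − 4q_E − q_D = 0 ⇒ q_E = 17 − 0.25q_D.
Similarly q_D = 13.25 − 0.25q_E.
Substituting the second reaction function into the first: q_E = 17 − 0.25(13.25 − 0.25q_E), which gives 0.9375q_E = 13.6875 ⇒ q_E = 14.6.
Then q_D = 13.25 − 0.25·14.6 = 9.6.
P_E = 88 − 2·14.6 − 9.6 = 49.2.
Profit = (49.2 − 20)·14.6 = 426.32.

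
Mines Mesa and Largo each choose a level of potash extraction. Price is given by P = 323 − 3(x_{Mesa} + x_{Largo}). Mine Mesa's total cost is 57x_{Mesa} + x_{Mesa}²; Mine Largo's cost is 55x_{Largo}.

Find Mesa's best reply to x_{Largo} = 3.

32.125

Mine Mesa's profit: π = x_{Mesa}(323 − 3(x_{Mesa} + x_{Largo})) − 57x_{Mesa} − x_{Mesa}².
∂π/∂x_{Mesa} = 266 − 8x_{Mesa} − 3x_{Largo} = 0, so x_{Mesa} = 33.25 − 0.375x_{Largo}.
At x_{Largo} = 3: x_{Mesa} = 33.25 − 0.375·3 = 32.125.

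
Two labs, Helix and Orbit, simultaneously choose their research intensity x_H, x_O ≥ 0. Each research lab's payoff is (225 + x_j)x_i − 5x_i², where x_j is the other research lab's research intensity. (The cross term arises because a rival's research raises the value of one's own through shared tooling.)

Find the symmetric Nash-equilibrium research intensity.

Helix's payoff is (225 + x_O)x_H − 5x_H².
∂π/∂x_H = 225 + x_O − 10x_H = 0, so x_H = 22.5 + 0.1x_O.
The game is symmetric, so in equilibrium x_O = x_H: the reaction function gives 0.9x_H = 22.5, hence x_H = 25.

25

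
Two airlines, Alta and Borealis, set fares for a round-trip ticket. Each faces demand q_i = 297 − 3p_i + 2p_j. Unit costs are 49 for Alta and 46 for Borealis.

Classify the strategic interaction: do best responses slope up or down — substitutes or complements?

Alta's profit: π = (p_{Alta} − 49)(297 − 3p_{Alta} + 2p_{Borealis}).
∂π/∂p_{Alta} = 444 − 6p_{Alta} + 2p_{Borealis} = 0 ⇒ p_{Alta} = 74 + (1/3)p_{Borealis}.
The best-response slope dp_{Alta}/dp_{Borealis} = 1/3 > 0: the reaction function is upward-sloping, so the choices are strategic complements.

strategic complements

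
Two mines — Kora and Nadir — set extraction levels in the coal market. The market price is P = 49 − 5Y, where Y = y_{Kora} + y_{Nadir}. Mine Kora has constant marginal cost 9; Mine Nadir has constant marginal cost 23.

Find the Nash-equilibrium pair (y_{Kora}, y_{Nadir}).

3.6, 0.8

Mine Kora's profit: π = y_{Kora}(49 − 5(y_{Kora} + y_{Nadir})) − 9y_{Kora}.
∂π/∂y_{Kora} = 40 − 10y_{Kora} − 5y_{Nadir} = 0, so y_{Kora} = 4 − 0.5y_{Nadir}.
By the same steps for Nadir: y_{Nadir} = 2.6 − 0.5y_{Kora}.
Substituting the second reaction function into the first: y_{Kora} = 4 − 0.5(2.6 − 0.5y_{Kora}), which gives 0.75y_{Kora} = 2.7 ⇒ y_{Kora} = 3.6.
Then y_{Nadir} = 2.6 − 0.5·3.6 = 0.8.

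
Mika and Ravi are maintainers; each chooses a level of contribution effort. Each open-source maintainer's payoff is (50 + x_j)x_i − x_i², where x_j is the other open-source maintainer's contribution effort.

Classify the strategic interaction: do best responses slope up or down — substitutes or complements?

strategic complements

Mika's payoff is (50 + x_R)x_M − x_M².
∂π/∂x_M = 50 + x_R − 2x_M = 0, so x_M = 25 + 0.5x_R.
The best-response slope dx_M/dx_R = 0.5 > 0: the reaction function is upward-sloping, so the choices are strategic complements.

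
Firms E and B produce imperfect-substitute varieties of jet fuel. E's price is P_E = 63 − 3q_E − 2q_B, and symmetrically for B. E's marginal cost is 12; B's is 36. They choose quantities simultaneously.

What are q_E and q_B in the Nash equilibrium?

Firm E's profit: π = q_E(63 − 3q_E − 2q_B) − 12q_E.
∂π/∂q_E = 51 − 6q_E − 2q_B = 0 ⇒ q_E = 8.5 − (1/3)q_B.
Similarly q_B = 4.5 − (1/3)q_E.
Substituting the second reaction function into the first: q_E = 8.5 − (1/3)(4.5 − (1/3)q_E), which gives (8/9)q_E = 7 ⇒ q_E = 7.875.
Then q_B = 4.5 − (1/3)·7.875 = 1.875.

7.875, 1.875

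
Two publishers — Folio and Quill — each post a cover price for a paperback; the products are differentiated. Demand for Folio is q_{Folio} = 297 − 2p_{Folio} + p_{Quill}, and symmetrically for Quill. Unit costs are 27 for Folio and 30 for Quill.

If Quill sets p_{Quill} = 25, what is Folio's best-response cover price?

Folio's profit: π = (p_{Folio} − 27)(297 − 2p_{Folio} + p_{Quill}).
∂π/∂p_{Folio} = 351 − 4p_{Folio} + p_{Quill} = 0 ⇒ p_{Folio} = 87.75 + 0.25p_{Quill}.
At p_{Quill} = 25: p_{Folio} = 87.75 + 0.25·25 = 94.

94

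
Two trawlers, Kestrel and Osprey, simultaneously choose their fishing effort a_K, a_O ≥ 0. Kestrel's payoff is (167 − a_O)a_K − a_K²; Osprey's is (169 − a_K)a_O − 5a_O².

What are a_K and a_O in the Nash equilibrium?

Expanding Kestrel's payoff: 167a_K − a_Oa_K − a_K².
∂π/∂a_K = 167 − a_O − 2a_K = 0, so a_K = 83.5 − 0.5a_O.
Likewise for Osprey: a_O = 16.9 − 0.1a_K.
Substituting the second reaction function into the first: a_K = 83.5 − 0.5(16.9 − 0.1a_K), which gives 0.95a_K = 75.05 ⇒ a_K = 79.
Then a_O = 16.9 − 0.1·79 = 9.

79, 9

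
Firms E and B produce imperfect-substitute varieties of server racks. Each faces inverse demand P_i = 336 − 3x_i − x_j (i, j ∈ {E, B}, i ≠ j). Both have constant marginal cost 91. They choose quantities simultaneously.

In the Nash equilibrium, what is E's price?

196

Firm E's profit: π = x_E(336 − 3x_E − x_B) − 91x_E.
∂π/∂x_E = 245 − 6x_E − x_B = 0 ⇒ x_E = 245/6 − (1/6)x_B.
The game is symmetric, so in equilibrium x_B = x_E: the reaction function gives (7/6)x_E = 245/6, hence x_E = 35.
P_E = 336 − 3·35 − 35 = 196.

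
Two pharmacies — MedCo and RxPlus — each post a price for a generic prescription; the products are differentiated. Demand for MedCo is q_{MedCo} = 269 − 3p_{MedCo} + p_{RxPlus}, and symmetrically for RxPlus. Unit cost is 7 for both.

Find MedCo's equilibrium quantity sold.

153

MedCo's profit: π = (p_{MedCo} − 7)(269 − 3p_{MedCo} + p_{RxPlus}).
∂π/∂p_{MedCo} = 290 − 6p_{MedCo} + p_{RxPlus} = 0 ⇒ p_{MedCo} = 145/3 + (1/6)p_{RxPlus}.
The game is symmetric, so in equilibrium p_{RxPlus} = p_{MedCo}: the reaction function gives (5/6)p_{MedCo} = 145/3, hence p_{MedCo} = 58.
q_{MedCo} = 269 − 3·58 + 58 = 153.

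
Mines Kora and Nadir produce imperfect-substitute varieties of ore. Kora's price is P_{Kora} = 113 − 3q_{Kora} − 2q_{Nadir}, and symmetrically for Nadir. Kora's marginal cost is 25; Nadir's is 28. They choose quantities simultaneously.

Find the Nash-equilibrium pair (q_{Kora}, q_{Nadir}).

11.1875, 10.4375

Mine Kora's profit: π = q_{Kora}(113 − 3q_{Kora} − 2q_{Nadir}) − 25q_{Kora}.
∂π/∂q_{Kora} = 88 − 6q_{Kora} − 2q_{Nadir} = 0 ⇒ q_{Kora} = 44/3 − (1/3)q_{Nadir}.
Similarly q_{Nadir} = 85/6 − (1/3)q_{Kora}.
Plugging q_{Nadir} into Kora's best response: q_{Kora} = 44/3 − (1/3)(85/6 − (1/3)q_{Kora}) ⇒ (8/9)q_{Kora} = 179/18, so q_{Kora} = 11.1875.
Then q_{Nadir} = 85/6 − (1/3)·11.1875 = 10.4375.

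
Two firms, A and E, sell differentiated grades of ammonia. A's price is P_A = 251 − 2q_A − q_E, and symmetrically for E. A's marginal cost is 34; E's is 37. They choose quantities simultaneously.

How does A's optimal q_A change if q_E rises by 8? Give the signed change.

Firm A's profit: π = q_A(251 − 2q_A − q_E) − 34q_A.
∂π/∂q_A = 217 − 4q_A − q_E = 0 ⇒ q_A = 54.25 − 0.25q_E.
The reaction-function slope is −0.25, so an 8-unit rise in q_E moves q_A by −0.25 × 8 = −2. A's best response falls — the actions are strategic substitutes.

-2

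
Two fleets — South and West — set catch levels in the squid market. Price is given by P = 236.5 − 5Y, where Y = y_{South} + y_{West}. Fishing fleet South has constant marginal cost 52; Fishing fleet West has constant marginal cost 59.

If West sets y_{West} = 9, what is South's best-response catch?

13.95

Fishing fleet South's profit: π = y_{South}(236.5 − 5(y_{South} + y_{West})) − 52y_{South}.
∂π/∂y_{South} = 184.5 − 10y_{South} − 5y_{West} = 0, so y_{South} = 18.45 − 0.5y_{West}.
At y_{West} = 9: y_{South} = 18.45 − 0.5·9 = 13.95.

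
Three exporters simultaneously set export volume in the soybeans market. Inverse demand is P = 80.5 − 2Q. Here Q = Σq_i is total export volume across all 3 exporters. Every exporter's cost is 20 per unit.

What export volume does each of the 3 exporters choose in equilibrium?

7.5625

A representative exporter's profit is π_i = q_i(80.5 − 2Q) − 20q_i, with Q = q_i + Σ_{j≠i} q_j.
First-order condition: 60.5 − 4q_i − 2Σ_{j≠i} q_j = 0.
Imposing symmetry (q_j = q for all j) turns Σ_{j≠i} q_j into 2q, so 60.5 = 8q and q = 7.5625.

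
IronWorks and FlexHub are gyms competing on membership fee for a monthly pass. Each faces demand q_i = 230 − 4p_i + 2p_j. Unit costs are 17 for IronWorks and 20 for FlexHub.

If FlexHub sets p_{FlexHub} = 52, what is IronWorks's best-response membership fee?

50.25

IronWorks's profit: π = (p_{IronWorks} − 17)(230 − 4p_{IronWorks} + 2p_{FlexHub}).
∂π/∂p_{IronWorks} = 298 − 8p_{IronWorks} + 2p_{FlexHub} = 0 ⇒ p_{IronWorks} = 37.25 + 0.25p_{FlexHub}.
At p_{FlexHub} = 52: p_{IronWorks} = 37.25 + 0.25·52 = 50.25.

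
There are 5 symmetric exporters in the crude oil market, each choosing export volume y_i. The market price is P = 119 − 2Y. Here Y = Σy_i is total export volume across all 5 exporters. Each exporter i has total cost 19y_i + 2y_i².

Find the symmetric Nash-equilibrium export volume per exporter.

6.25

A representative exporter's profit is π_i = y_i(119 − 2Y) − 19y_i − 2y_i², with Y = y_i + Σ_{j≠i} y_j.
First-order condition: 100 − 8y_i − 2Σ_{j≠i} y_j = 0.
In a symmetric equilibrium every exporter chooses the same y, so Σ_{j≠i} y_j = 4y. The condition becomes 100 − 16y = 0, giving y = 100/16 = 6.25.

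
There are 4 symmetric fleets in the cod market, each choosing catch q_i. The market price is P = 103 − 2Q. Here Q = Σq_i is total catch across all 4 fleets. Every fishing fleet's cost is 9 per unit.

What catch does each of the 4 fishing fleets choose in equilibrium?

9.4

A representative fishing fleet's profit is π_i = q_i(103 − 2Q) − 9q_i, with Q = q_i + Σ_{j≠i} q_j.
First-order condition: 94 − 4q_i − 2Σ_{j≠i} q_j = 0.
With identical fishing fleets, set every q_j = q: then 94 − 4q − 6q = 0, i.e. q = 94/10 = 9.4.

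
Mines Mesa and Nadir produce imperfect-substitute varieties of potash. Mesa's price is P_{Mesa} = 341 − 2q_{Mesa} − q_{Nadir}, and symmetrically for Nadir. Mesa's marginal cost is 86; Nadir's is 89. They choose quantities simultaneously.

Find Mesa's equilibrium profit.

Mine Mesa's profit: π = q_{Mesa}(341 − 2q_{Mesa} − q_{Nadir}) − 86q_{Mesa}.
∂π/∂q_{Mesa} = 255 − 4q_{Mesa} − q_{Nadir} = 0 ⇒ q_{Mesa} = 63.75 − 0.25q_{Nadir}.
Similarly q_{Nadir} = 63 − 0.25q_{Mesa}.
Substituting the second reaction function into the first: q_{Mesa} = 63.75 − 0.25(63 − 0.25q_{Mesa}), which gives 0.9375q_{Mesa} = 48 ⇒ q_{Mesa} = 51.2.
Then q_{Nadir} = 63 − 0.25·51.2 = 50.2.
P_{Mesa} = 341 − 2·51.2 − 50.2 = 188.4.
Profit = (188.4 − 86)·51.2 = 5242.88.

5242.88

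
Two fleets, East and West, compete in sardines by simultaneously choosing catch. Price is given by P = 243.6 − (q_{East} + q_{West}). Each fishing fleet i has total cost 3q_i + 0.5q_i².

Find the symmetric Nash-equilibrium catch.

Fishing fleet East's profit: π = q_{East}(243.6 − (q_{East} + q_{West})) − 3q_{East} − 0.5q_{East}².
∂π/∂q_{East} = 240.6 − 3q_{East} − q_{West} = 0, so q_{East} = 80.2 − (1/3)q_{West}.
The game is symmetric, so in equilibrium q_{West} = q_{East}: the reaction function gives (4/3)q_{East} = 80.2, hence q_{East} = 60.15.

60.15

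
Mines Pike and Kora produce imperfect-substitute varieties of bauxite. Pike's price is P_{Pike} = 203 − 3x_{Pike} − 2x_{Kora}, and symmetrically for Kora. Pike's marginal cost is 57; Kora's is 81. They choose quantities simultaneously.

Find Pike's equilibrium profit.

Mine Pike's profit: π = x_{Pike}(203 − 3x_{Pike} − 2x_{Kora}) − 57x_{Pike}.
∂π/∂x_{Pike} = 146 − 6x_{Pike} − 2x_{Kora} = 0 ⇒ x_{Pike} = 73/3 − (1/3)x_{Kora}.
Similarly x_{Kora} = 61/3 − (1/3)x_{Pike}.
Solving the two reaction functions simultaneously: (1 − (−1/3)(−1/3))x_{Pike} = 73/3 − (1/3)·(61/3), so (8/9)x_{Pike} = 158/9 and x_{Pike} = 19.75.
Then x_{Kora} = 61/3 − (1/3)·19.75 = 13.75.
P_{Pike} = 203 − 3·19.75 − 2·13.75 = 116.25.
Profit = (116.25 − 57)·19.75 = 1170.1875.

1170.1875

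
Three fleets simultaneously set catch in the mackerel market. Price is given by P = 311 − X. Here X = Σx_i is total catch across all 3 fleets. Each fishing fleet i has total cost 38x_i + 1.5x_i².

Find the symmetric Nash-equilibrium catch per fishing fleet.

A representative fishing fleet's profit is π_i = x_i(311 − X) − 38x_i − 1.5x_i², with X = x_i + Σ_{j≠i} x_j.
First-order condition: 273 − 5x_i − Σ_{j≠i} x_j = 0.
Imposing symmetry (x_j = x for all j) turns Σ_{j≠i} x_j into 2x, so 273 = 7x and x = 39.

39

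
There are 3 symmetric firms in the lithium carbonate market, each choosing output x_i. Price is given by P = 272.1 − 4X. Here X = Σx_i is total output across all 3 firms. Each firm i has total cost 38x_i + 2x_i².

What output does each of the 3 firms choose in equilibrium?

A representative firm's profit is π_i = x_i(272.1 − 4X) − 38x_i − 2x_i², with X = x_i + Σ_{j≠i} x_j.
First-order condition: 234.1 − 12x_i − 4Σ_{j≠i} x_j = 0.
In a symmetric equilibrium every firm chooses the same x, so Σ_{j≠i} x_j = 2x. The condition becomes 234.1 − 20x = 0, giving x = 234.1/20 = 11.705.

11.705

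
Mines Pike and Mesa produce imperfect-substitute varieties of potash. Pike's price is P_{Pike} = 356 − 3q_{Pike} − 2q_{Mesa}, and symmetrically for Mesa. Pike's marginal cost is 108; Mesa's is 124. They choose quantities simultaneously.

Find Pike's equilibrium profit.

3072

Mine Pike's profit: π = q_{Pike}(356 − 3q_{Pike} − 2q_{Mesa}) − 108q_{Pike}.
∂π/∂q_{Pike} = 248 − 6q_{Pike} − 2q_{Mesa} = 0 ⇒ q_{Pike} = 124/3 − (1/3)q_{Mesa}.
Similarly q_{Mesa} = 116/3 − (1/3)q_{Pike}.
Solving the two reaction functions simultaneously: (1 − (−1/3)(−1/3))q_{Pike} = 124/3 − (1/3)·(116/3), so (8/9)q_{Pike} = 256/9 and q_{Pike} = 32.
Then q_{Mesa} = 116/3 − (1/3)·32 = 28.
P_{Pike} = 356 − 3·32 − 2·28 = 204.
Profit = (204 − 108)·32 = 3072.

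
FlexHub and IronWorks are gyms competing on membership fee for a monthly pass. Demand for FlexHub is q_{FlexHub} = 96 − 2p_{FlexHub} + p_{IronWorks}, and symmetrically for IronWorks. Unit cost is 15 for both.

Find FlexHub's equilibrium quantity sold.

FlexHub's profit: π = (p_{FlexHub} − 15)(96 − 2p_{FlexHub} + p_{IronWorks}).
∂π/∂p_{FlexHub} = 126 − 4p_{FlexHub} + p_{IronWorks} = 0 ⇒ p_{FlexHub} = 31.5 + 0.25p_{IronWorks}.
The game is symmetric, so in equilibrium p_{IronWorks} = p_{FlexHub}: the reaction function gives 0.75p_{FlexHub} = 31.5, hence p_{FlexHub} = 42.
q_{FlexHub} = 96 − 2·42 + 42 = 54.

54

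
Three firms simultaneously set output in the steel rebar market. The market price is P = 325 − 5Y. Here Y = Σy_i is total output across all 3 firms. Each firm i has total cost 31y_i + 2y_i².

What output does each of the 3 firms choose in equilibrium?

12.25

A representative firm's profit is π_i = y_i(325 − 5Y) − 31y_i − 2y_i², with Y = y_i + Σ_{j≠i} y_j.
First-order condition: 294 − 14y_i − 5Σ_{j≠i} y_j = 0.
Imposing symmetry (y_j = y for all j) turns Σ_{j≠i} y_j into 2y, so 294 = 24y and y = 12.25.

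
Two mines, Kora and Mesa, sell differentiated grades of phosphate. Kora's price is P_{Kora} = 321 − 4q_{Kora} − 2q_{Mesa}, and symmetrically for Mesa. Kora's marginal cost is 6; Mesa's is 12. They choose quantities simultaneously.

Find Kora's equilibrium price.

Mine Kora's profit: π = q_{Kora}(321 − 4q_{Kora} − 2q_{Mesa}) − 6q_{Kora}.
∂π/∂q_{Kora} = 315 − 8q_{Kora} − 2q_{Mesa} = 0 ⇒ q_{Kora} = 39.375 − 0.25q_{Mesa}.
Similarly q_{Mesa} = 38.625 − 0.25q_{Kora}.
Solving the two reaction functions simultaneously: (1 − (−0.25)(−0.25))q_{Kora} = 39.375 − 0.25·38.625, so 0.9375q_{Kora} = 951/32 and q_{Kora} = 31.7.
Then q_{Mesa} = 38.625 − 0.25·31.7 = 30.7.
P_{Kora} = 321 − 4·31.7 − 2·30.7 = 132.8.

132.8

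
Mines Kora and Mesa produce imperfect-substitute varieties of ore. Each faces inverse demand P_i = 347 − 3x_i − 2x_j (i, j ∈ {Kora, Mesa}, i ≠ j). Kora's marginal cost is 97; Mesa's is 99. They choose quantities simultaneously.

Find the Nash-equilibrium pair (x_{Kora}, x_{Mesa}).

Mine Kora's profit: π = x_{Kora}(347 − 3x_{Kora} − 2x_{Mesa}) − 97x_{Kora}.
∂π/∂x_{Kora} = 250 − 6x_{Kora} − 2x_{Mesa} = 0 ⇒ x_{Kora} = 125/3 − (1/3)x_{Mesa}.
Similarly x_{Mesa} = 124/3 − (1/3)x_{Kora}.
Solving the two reaction functions simultaneously: (1 − (−1/3)(−1/3))x_{Kora} = 125/3 − (1/3)·(124/3), so (8/9)x_{Kora} = 251/9 and x_{Kora} = 31.375.
Then x_{Mesa} = 124/3 − (1/3)·31.375 = 30.875.

31.375, 30.875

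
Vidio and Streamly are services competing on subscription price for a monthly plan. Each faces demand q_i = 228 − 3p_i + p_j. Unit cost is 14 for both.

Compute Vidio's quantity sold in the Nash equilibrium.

Vidio's profit: π = (p_{Vidio} − 14)(228 − 3p_{Vidio} + p_{Streamly}).
∂π/∂p_{Vidio} = 270 − 6p_{Vidio} + p_{Streamly} = 0 ⇒ p_{Vidio} = 45 + (1/6)p_{Streamly}.
Setting p_{Vidio} = p_{Streamly} in the reaction function: p_{Vidio} = 45 + (1/6)p_{Vidio}, so p_{Vidio} = 45 / (5/6) = 54.
q_{Vidio} = 228 − 3·54 + 54 = 120.

120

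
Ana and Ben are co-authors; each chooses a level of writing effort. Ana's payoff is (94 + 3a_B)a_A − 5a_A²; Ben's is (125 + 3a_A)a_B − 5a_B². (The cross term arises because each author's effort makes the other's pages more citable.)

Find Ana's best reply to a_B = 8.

11.8

Expanding Ana's payoff: 94a_A + 3a_Ba_A − 5a_A².
∂π/∂a_A = 94 + 3a_B − 10a_A = 0, so a_A = 9.4 + 0.3a_B.
At a_B = 8: a_A = 9.4 + 0.3·8 = 11.8.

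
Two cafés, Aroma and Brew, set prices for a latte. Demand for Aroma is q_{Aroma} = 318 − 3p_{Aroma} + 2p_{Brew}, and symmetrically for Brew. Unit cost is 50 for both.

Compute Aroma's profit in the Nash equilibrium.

13467

Aroma's profit: π = (p_{Aroma} − 50)(318 − 3p_{Aroma} + 2p_{Brew}).
∂π/∂p_{Aroma} = 468 − 6p_{Aroma} + 2p_{Brew} = 0 ⇒ p_{Aroma} = 78 + (1/3)p_{Brew}.
The game is symmetric, so in equilibrium p_{Brew} = p_{Aroma}: the reaction function gives (2/3)p_{Aroma} = 78, hence p_{Aroma} = 117.
q_{Aroma} = 318 − 3·117 + 2·117 = 201.
Profit = (117 − 50)·201 = 13467.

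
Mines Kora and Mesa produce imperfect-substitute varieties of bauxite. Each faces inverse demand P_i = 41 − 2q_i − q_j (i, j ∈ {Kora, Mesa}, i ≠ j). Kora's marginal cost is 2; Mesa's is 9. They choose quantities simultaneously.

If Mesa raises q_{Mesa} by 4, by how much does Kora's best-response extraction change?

Mine Kora's profit: π = q_{Kora}(41 − 2q_{Kora} − q_{Mesa}) − 2q_{Kora}.
∂π/∂q_{Kora} = 39 − 4q_{Kora} − q_{Mesa} = 0 ⇒ q_{Kora} = 9.75 − 0.25q_{Mesa}.
The reaction-function slope is −0.25, so a 4-unit rise in q_{Mesa} moves q_{Kora} by −0.25 × 4 = −1. Kora's best response falls — the actions are strategic substitutes.

-1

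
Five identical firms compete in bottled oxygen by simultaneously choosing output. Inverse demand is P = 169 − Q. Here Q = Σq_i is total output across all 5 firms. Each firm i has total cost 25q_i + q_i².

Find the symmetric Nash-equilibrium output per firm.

18

A representative firm's profit is π_i = q_i(169 − Q) − 25q_i − q_i², with Q = q_i + Σ_{j≠i} q_j.
First-order condition: 144 − 4q_i − Σ_{j≠i} q_j = 0.
Imposing symmetry (q_j = q for all j) turns Σ_{j≠i} q_j into 4q, so 144 = 8q and q = 18.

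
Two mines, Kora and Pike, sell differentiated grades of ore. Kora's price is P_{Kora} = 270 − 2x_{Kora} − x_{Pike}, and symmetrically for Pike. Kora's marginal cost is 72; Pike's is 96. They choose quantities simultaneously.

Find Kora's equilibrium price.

154.4

Mine Kora's profit: π = x_{Kora}(270 − 2x_{Kora} − x_{Pike}) − 72x_{Kora}.
∂π/∂x_{Kora} = 198 − 4x_{Kora} − x_{Pike} = 0 ⇒ x_{Kora} = 49.5 − 0.25x_{Pike}.
Similarly x_{Pike} = 43.5 − 0.25x_{Kora}.
Solving the two reaction functions simultaneously: (1 − (−0.25)(−0.25))x_{Kora} = 49.5 − 0.25·43.5, so 0.9375x_{Kora} = 38.625 and x_{Kora} = 41.2.
Then x_{Pike} = 43.5 − 0.25·41.2 = 33.2.
P_{Kora} = 270 − 2·41.2 − 33.2 = 154.4.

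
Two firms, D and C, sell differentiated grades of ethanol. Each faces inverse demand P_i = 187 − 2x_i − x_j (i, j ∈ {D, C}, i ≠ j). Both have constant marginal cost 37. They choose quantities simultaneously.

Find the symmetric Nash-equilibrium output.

Firm D's profit: π = x_D(187 − 2x_D − x_C) − 37x_D.
∂π/∂x_D = 150 − 4x_D − x_C = 0 ⇒ x_D = 37.5 − 0.25x_C.
Setting x_D = x_C in the reaction function: x_D = 37.5 − 0.25x_D, so x_D = 37.5 / 1.25 = 30.

30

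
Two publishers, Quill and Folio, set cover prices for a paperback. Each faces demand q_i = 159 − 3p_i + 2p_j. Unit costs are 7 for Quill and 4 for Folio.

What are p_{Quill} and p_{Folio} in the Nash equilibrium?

Quill's profit: π = (p_{Quill} − 7)(159 − 3p_{Quill} + 2p_{Folio}).
∂π/∂p_{Quill} = 180 − 6p_{Quill} + 2p_{Folio} = 0 ⇒ p_{Quill} = 30 + (1/3)p_{Folio}.
Similarly p_{Folio} = 28.5 + (1/3)p_{Quill}.
Solving the two reaction functions simultaneously: (1 − (1/3)(1/3))p_{Quill} = 30 + (1/3)·28.5, so (8/9)p_{Quill} = 39.5 and p_{Quill} = 44.4375.
Then p_{Folio} = 28.5 + (1/3)·44.4375 = 43.3125.

44.4375, 43.3125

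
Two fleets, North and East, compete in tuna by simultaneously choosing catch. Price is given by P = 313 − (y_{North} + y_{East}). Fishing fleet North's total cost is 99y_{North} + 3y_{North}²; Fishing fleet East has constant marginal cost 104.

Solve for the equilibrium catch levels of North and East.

Fishing fleet North's profit: π = y_{North}(313 − (y_{North} + y_{East})) − 99y_{North} − 3y_{North}².
∂π/∂y_{North} = 214 − 8y_{North} − y_{East} = 0, so y_{North} = 26.75 − 0.125y_{East}.
For East: ∂π/∂y_{East} = 209 − 2y_{East} − y_{North} = 0 ⇒ y_{East} = 104.5 − 0.5y_{North}.
Solving the two reaction functions simultaneously: (1 − (−0.125)(−0.5))y_{North} = 26.75 − 0.125·104.5, so 0.9375y_{North} = 13.6875 and y_{North} = 14.6.
Then y_{East} = 104.5 − 0.5·14.6 = 97.2.

14.6, 97.2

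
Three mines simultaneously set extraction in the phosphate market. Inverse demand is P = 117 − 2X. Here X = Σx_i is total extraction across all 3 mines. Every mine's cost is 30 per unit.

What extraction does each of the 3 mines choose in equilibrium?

A representative mine's profit is π_i = x_i(117 − 2X) − 30x_i, with X = x_i + Σ_{j≠i} x_j.
First-order condition: 87 − 4x_i − 2Σ_{j≠i} x_j = 0.
In a symmetric equilibrium every mine chooses the same x, so Σ_{j≠i} x_j = 2x. The condition becomes 87 − 8x = 0, giving x = 87/8 = 10.875.

10.875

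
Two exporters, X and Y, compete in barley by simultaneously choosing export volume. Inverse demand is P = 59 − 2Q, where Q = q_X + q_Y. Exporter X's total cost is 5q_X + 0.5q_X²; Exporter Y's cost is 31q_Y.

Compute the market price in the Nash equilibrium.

Exporter X's profit: π = q_X(59 − 2(q_X + q_Y)) − 5q_X − 0.5q_X².
∂π/∂q_X = 54 − 5q_X − 2q_Y = 0, so q_X = 10.8 − 0.4q_Y.
For Y: ∂π/∂q_Y = 28 − 4q_Y − 2q_X = 0 ⇒ q_Y = 7 − 0.5q_X.
Solving the two reaction functions simultaneously: (1 − (−0.4)(−0.5))q_X = 10.8 − 0.4·7, so 0.8q_X = 8 and q_X = 10.
Then q_Y = 7 − 0.5·10 = 2.
Equilibrium price: P = 59 − 2·12 = 35.

35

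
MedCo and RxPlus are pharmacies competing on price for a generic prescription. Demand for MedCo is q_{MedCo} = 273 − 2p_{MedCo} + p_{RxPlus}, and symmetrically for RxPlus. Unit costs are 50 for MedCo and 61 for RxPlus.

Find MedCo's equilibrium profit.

MedCo's profit: π = (p_{MedCo} − 50)(273 − 2p_{MedCo} + p_{RxPlus}).
∂π/∂p_{MedCo} = 373 − 4p_{MedCo} + p_{RxPlus} = 0 ⇒ p_{MedCo} = 93.25 + 0.25p_{RxPlus}.
Similarly p_{RxPlus} = 98.75 + 0.25p_{MedCo}.
Substituting the second reaction function into the first: p_{MedCo} = 93.25 + 0.25(98.75 + 0.25p_{MedCo}), which gives 0.9375p_{MedCo} = 117.9375 ⇒ p_{MedCo} = 125.8.
Then p_{RxPlus} = 98.75 + 0.25·125.8 = 130.2.
q_{MedCo} = 273 − 2·125.8 + 130.2 = 151.6.
Profit = (125.8 − 50)·151.6 = 11491.28.

11491.28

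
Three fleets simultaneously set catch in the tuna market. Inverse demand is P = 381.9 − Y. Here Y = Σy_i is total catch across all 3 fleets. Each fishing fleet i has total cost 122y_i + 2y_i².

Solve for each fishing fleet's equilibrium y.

A representative fishing fleet's profit is π_i = y_i(381.9 − Y) − 122y_i − 2y_i², with Y = y_i + Σ_{j≠i} y_j.
First-order condition: 259.9 − 6y_i − Σ_{j≠i} y_j = 0.
Imposing symmetry (y_j = y for all j) turns Σ_{j≠i} y_j into 2y, so 259.9 = 8y and y = 32.4875.

32.4875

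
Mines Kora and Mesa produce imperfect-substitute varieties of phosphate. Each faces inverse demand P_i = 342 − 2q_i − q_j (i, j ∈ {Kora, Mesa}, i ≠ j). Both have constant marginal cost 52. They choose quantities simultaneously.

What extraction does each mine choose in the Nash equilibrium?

58

Mine Kora's profit: π = q_{Kora}(342 − 2q_{Kora} − q_{Mesa}) − 52q_{Kora}.
∂π/∂q_{Kora} = 290 − 4q_{Kora} − q_{Mesa} = 0 ⇒ q_{Kora} = 72.5 − 0.25q_{Mesa}.
By symmetry q_{Mesa} = q_{Kora}; substituting into the reaction function, 1.25q_{Kora} = 72.5 and q_{Kora} = 58.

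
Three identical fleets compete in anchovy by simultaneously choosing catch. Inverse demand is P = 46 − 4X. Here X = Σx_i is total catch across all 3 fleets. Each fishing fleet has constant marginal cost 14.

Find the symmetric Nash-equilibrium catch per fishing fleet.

2

A representative fishing fleet's profit is π_i = x_i(46 − 4X) − 14x_i, with X = x_i + Σ_{j≠i} x_j.
First-order condition: 32 − 8x_i − 4Σ_{j≠i} x_j = 0.
With identical fishing fleets, set every x_j = x: then 32 − 8x − 8x = 0, i.e. x = 32/16 = 2.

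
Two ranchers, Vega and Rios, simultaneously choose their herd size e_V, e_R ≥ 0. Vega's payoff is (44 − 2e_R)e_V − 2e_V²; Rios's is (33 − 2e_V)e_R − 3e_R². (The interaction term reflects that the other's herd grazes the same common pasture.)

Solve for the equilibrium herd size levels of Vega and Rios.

9.9, 2.2

Expanding Vega's payoff: 44e_V − 2e_Re_V − 2e_V².
∂π/∂e_V = 44 − 2e_R − 4e_V = 0, so e_V = 11 − 0.5e_R.
Likewise for Rios: e_R = 5.5 − (1/3)e_V.
Substituting the second reaction function into the first: e_V = 11 − 0.5(5.5 − (1/3)e_V), which gives (5/6)e_V = 8.25 ⇒ e_V = 9.9.
Then e_R = 5.5 − (1/3)·9.9 = 2.2.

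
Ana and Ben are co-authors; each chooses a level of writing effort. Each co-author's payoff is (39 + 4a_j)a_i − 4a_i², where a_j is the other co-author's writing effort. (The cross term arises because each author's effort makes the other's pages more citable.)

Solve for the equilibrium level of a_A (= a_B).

9.75

Ana's payoff is (39 + 4a_B)a_A − 4a_A².
∂π/∂a_A = 39 + 4a_B − 8a_A = 0, so a_A = 4.875 + 0.5a_B.
The game is symmetric, so in equilibrium a_B = a_A: the reaction function gives 0.5a_A = 4.875, hence a_A = 9.75.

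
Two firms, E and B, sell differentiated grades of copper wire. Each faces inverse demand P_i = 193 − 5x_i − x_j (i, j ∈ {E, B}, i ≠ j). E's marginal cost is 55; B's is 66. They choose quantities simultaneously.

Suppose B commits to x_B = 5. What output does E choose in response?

13.3

Firm E's profit: π = x_E(193 − 5x_E − x_B) − 55x_E.
∂π/∂x_E = 138 − 10x_E − x_B = 0 ⇒ x_E = 13.8 − 0.1x_B.
At x_B = 5: x_E = 13.8 − 0.1·5 = 13.3.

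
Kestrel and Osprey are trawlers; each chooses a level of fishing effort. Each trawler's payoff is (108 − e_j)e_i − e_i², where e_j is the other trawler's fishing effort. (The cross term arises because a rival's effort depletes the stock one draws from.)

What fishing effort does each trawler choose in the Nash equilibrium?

36

Kestrel's payoff is (108 − e_O)e_K − e_K².
∂π/∂e_K = 108 − e_O − 2e_K = 0, so e_K = 54 − 0.5e_O.
The game is symmetric, so in equilibrium e_O = e_K: the reaction function gives 1.5e_K = 54, hence e_K = 36.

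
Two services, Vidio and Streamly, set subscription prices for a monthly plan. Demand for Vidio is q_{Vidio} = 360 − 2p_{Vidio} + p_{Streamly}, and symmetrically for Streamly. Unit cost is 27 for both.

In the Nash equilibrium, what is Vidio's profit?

Vidio's profit: π = (p_{Vidio} − 27)(360 − 2p_{Vidio} + p_{Streamly}).
∂π/∂p_{Vidio} = 414 − 4p_{Vidio} + p_{Streamly} = 0 ⇒ p_{Vidio} = 103.5 + 0.25p_{Streamly}.
Setting p_{Vidio} = p_{Streamly} in the reaction function: p_{Vidio} = 103.5 + 0.25p_{Vidio}, so p_{Vidio} = 103.5 / 0.75 = 138.
q_{Vidio} = 360 − 2·138 + 138 = 222.
Profit = (138 − 27)·222 = 24642.

24642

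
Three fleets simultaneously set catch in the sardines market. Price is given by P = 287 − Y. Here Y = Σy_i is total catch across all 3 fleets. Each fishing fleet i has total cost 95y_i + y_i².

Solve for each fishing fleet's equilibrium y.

A representative fishing fleet's profit is π_i = y_i(287 − Y) − 95y_i − y_i², with Y = y_i + Σ_{j≠i} y_j.
First-order condition: 192 − 4y_i − Σ_{j≠i} y_j = 0.
Imposing symmetry (y_j = y for all j) turns Σ_{j≠i} y_j into 2y, so 192 = 6y and y = 32.

32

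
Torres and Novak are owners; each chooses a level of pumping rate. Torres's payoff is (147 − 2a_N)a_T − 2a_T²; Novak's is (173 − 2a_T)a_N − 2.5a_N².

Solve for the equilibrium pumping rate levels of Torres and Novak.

Expanding Torres's payoff: 147a_T − 2a_Na_T − 2a_T².
∂π/∂a_T = 147 − 2a_N − 4a_T = 0, so a_T = 36.75 − 0.5a_N.
Likewise for Novak: a_N = 34.6 − 0.4a_T.
Plugging a_N into Torres's best response: a_T = 36.75 − 0.5(34.6 − 0.4a_T) ⇒ 0.8a_T = 19.45, so a_T = 24.3125.
Then a_N = 34.6 − 0.4·24.3125 = 24.875.

24.3125, 24.875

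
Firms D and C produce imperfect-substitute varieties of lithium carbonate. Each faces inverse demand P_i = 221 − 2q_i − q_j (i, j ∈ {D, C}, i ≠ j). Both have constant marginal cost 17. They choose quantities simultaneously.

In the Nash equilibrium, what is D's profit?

3329.28

Firm D's profit: π = q_D(221 − 2q_D − q_C) − 17q_D.
∂π/∂q_D = 204 − 4q_D − q_C = 0 ⇒ q_D = 51 − 0.25q_C.
Setting q_D = q_C in the reaction function: q_D = 51 − 0.25q_D, so q_D = 51 / 1.25 = 40.8.
P_D = 221 − 2·40.8 − 40.8 = 98.6.
Profit = (98.6 − 17)·40.8 = 3329.28.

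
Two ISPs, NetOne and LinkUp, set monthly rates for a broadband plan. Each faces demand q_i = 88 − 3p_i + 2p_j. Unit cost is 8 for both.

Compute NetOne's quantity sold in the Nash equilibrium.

60

NetOne's profit: π = (p_{NetOne} − 8)(88 − 3p_{NetOne} + 2p_{LinkUp}).
∂π/∂p_{NetOne} = 112 − 6p_{NetOne} + 2p_{LinkUp} = 0 ⇒ p_{NetOne} = 56/3 + (1/3)p_{LinkUp}.
Setting p_{NetOne} = p_{LinkUp} in the reaction function: p_{NetOne} = 56/3 + (1/3)p_{NetOne}, so p_{NetOne} = (56/3) / (2/3) = 28.
q_{NetOne} = 88 − 3·28 + 2·28 = 60.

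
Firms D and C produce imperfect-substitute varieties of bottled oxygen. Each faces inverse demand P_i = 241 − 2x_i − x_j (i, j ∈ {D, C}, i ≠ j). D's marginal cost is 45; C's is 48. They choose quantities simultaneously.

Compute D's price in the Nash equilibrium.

123.8

Firm D's profit: π = x_D(241 − 2x_D − x_C) − 45x_D.
∂π/∂x_D = 196 − 4x_D − x_C = 0 ⇒ x_D = 49 − 0.25x_C.
Similarly x_C = 48.25 − 0.25x_D.
Substituting the second reaction function into the first: x_D = 49 − 0.25(48.25 − 0.25x_D), which gives 0.9375x_D = 36.9375 ⇒ x_D = 39.4.
Then x_C = 48.25 − 0.25·39.4 = 38.4.
P_D = 241 − 2·39.4 − 38.4 = 123.8.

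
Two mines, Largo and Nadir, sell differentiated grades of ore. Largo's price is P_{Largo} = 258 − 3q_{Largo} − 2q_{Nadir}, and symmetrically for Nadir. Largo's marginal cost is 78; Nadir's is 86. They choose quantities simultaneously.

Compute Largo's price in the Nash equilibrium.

Mine Largo's profit: π = q_{Largo}(258 − 3q_{Largo} − 2q_{Nadir}) − 78q_{Largo}.
∂π/∂q_{Largo} = 180 − 6q_{Largo} − 2q_{Nadir} = 0 ⇒ q_{Largo} = 30 − (1/3)q_{Nadir}.
Similarly q_{Nadir} = 86/3 − (1/3)q_{Largo}.
Plugging q_{Nadir} into Largo's best response: q_{Largo} = 30 − (1/3)(86/3 − (1/3)q_{Largo}) ⇒ (8/9)q_{Largo} = 184/9, so q_{Largo} = 23.
Then q_{Nadir} = 86/3 − (1/3)·23 = 21.
P_{Largo} = 258 − 3·23 − 2·21 = 147.

147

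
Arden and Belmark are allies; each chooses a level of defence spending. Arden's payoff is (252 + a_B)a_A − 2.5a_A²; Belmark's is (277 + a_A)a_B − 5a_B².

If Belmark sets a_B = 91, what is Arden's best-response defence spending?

68.6

Expanding Arden's payoff: 252a_A + a_Ba_A − 2.5a_A².
∂π/∂a_A = 252 + a_B − 5a_A = 0, so a_A = 50.4 + 0.2a_B.
At a_B = 91: a_A = 50.4 + 0.2·91 = 68.6.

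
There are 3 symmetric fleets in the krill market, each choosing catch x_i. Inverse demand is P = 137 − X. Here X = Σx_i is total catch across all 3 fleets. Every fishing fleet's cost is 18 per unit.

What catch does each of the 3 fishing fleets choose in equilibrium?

29.75

A representative fishing fleet's profit is π_i = x_i(137 − X) − 18x_i, with X = x_i + Σ_{j≠i} x_j.
First-order condition: 119 − 2x_i − Σ_{j≠i} x_j = 0.
With identical fishing fleets, set every x_j = x: then 119 − 2x − 2x = 0, i.e. x = 119/4 = 29.75.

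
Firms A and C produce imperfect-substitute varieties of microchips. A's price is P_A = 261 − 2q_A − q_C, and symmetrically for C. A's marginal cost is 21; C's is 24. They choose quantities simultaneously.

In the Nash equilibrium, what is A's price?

117.4

Firm A's profit: π = q_A(261 − 2q_A − q_C) − 21q_A.
∂π/∂q_A = 240 − 4q_A − q_C = 0 ⇒ q_A = 60 − 0.25q_C.
Similarly q_C = 59.25 − 0.25q_A.
Substituting the second reaction function into the first: q_A = 60 − 0.25(59.25 − 0.25q_A), which gives 0.9375q_A = 45.1875 ⇒ q_A = 48.2.
Then q_C = 59.25 − 0.25·48.2 = 47.2.
P_A = 261 − 2·48.2 − 47.2 = 117.4.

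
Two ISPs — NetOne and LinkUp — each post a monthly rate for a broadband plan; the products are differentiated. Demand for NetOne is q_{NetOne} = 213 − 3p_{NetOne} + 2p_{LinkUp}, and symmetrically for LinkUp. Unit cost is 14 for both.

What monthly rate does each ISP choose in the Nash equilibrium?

NetOne's profit: π = (p_{NetOne} − 14)(213 − 3p_{NetOne} + 2p_{LinkUp}).
∂π/∂p_{NetOne} = 255 − 6p_{NetOne} + 2p_{LinkUp} = 0 ⇒ p_{NetOne} = 42.5 + (1/3)p_{LinkUp}.
By symmetry p_{LinkUp} = p_{NetOne}; substituting into the reaction function, (2/3)p_{NetOne} = 42.5 and p_{NetOne} = 63.75.

63.75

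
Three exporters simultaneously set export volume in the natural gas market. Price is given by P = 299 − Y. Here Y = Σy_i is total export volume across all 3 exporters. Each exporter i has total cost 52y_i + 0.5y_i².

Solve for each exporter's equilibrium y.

A representative exporter's profit is π_i = y_i(299 − Y) − 52y_i − 0.5y_i², with Y = y_i + Σ_{j≠i} y_j.
First-order condition: 247 − 3y_i − Σ_{j≠i} y_j = 0.
In a symmetric equilibrium every exporter chooses the same y, so Σ_{j≠i} y_j = 2y. The condition becomes 247 − 5y = 0, giving y = 247/5 = 49.4.

49.4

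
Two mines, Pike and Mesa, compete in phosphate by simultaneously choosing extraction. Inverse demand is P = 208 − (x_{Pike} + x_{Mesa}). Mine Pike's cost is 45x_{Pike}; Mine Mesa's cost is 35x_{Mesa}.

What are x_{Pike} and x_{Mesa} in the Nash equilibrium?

Mine Pike's profit: π = x_{Pike}(208 − (x_{Pike} + x_{Mesa})) − 45x_{Pike}.
∂π/∂x_{Pike} = 163 − 2x_{Pike} − x_{Mesa} = 0, so x_{Pike} = 81.5 − 0.5x_{Mesa}.
By the same steps for Mesa: x_{Mesa} = 86.5 − 0.5x_{Pike}.
Plugging x_{Mesa} into Pike's best response: x_{Pike} = 81.5 − 0.5(86.5 − 0.5x_{Pike}) ⇒ 0.75x_{Pike} = 38.25, so x_{Pike} = 51.
Then x_{Mesa} = 86.5 − 0.5·51 = 61.

51, 61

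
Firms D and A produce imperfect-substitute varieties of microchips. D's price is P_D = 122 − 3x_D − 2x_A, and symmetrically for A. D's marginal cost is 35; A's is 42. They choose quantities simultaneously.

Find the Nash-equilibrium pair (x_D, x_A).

Firm D's profit: π = x_D(122 − 3x_D − 2x_A) − 35x_D.
∂π/∂x_D = 87 − 6x_D − 2x_A = 0 ⇒ x_D = 14.5 − (1/3)x_A.
Similarly x_A = 40/3 − (1/3)x_D.
Substituting the second reaction function into the first: x_D = 14.5 − (1/3)(40/3 − (1/3)x_D), which gives (8/9)x_D = 181/18 ⇒ x_D = 11.3125.
Then x_A = 40/3 − (1/3)·11.3125 = 9.5625.

11.3125, 9.5625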